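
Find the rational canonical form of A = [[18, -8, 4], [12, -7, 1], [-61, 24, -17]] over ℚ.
R = [[0, 0, 10], [1, 0, -3], [0, 1, -6]]

The invariant factors of A (the non-unit diagonal entries of the Smith normal form of xI - A over ℚ[x]) are (x - 1)(x + 2)(x + 5), each dividing the next. The characteristic polynomial is their product, (x - 1)(x + 2)(x + 5).

The rational canonical form is the block-diagonal matrix of companion matrices C(f_i):
R = [[0, 0, 10], [1, 0, -3], [0, 1, -6]].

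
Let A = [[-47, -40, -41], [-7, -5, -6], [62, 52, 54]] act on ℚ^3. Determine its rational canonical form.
R = [[0, 0, 0], [1, 0, -1], [0, 1, 2]]

The invariant factors of A (the non-unit diagonal entries of the Smith normal form of xI - A over ℚ[x]) are x(x - 1)^2, each dividing the next. The characteristic polynomial is their product, x(x - 1)^2.

The rational canonical form is the block-diagonal matrix of companion matrices C(f_i):
R = [[0, 0, 0], [1, 0, -1], [0, 1, 2]].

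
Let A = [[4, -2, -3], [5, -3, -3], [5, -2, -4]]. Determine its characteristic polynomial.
χ_A(x) = (x + 1)^3

xI - A = [[x - 4, 2, 3], [-5, x + 3, 3], [-5, 2, x + 4]].

Expanding det(xI - A) along the first row:
det(xI - A) = + (x - 4)·det([[x + 3, 3], [2, x + 4]]) - (2)·det([[-5, 3], [-5, x + 4]]) + (3)·det([[-5, x + 3], [-5, 2]]).

Evaluating gives χ_A(x) = x^3 + 3x^2 + 3x + 1 = (x + 1)^3.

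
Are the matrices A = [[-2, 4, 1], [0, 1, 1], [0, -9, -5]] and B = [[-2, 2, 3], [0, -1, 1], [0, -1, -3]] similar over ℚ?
Yes.

Two matrices over a field are similar if and only if they have the same invariant factors.

Both A and B have characteristic polynomial (x + 2)^3 and minimal polynomial (x + 2)^3. Computing further, both have invariant factors (x + 2)^3. Hence A and B are similar.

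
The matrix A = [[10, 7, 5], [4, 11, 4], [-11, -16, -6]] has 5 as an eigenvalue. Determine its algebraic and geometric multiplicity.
The characteristic polynomial is (x - 5)^3, so the factor x - 5 appears with exponent 3: the algebraic multiplicity is 3.

rank(A - 5I) = 2, so the eigenspace has dimension 3 - 2 = 1: the geometric multiplicity is 1.

Since 1 < 3, A is not diagonalizable.

algebraic multiplicity 3, geometric multiplicity 1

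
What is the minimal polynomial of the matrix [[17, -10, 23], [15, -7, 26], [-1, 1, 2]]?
m_A(x) = (x - 4)^3

The characteristic polynomial factors as (x - 4)^3. The minimal polynomial is ∏(x - λ)^{k_λ} where k_λ is the size of the largest Jordan block at λ.

For λ = 4: rank(A - 4I) = 2, and the largest Jordan block has size 3 (the smallest k with rank((A - 4I)^k) = rank((A - 4I)^(k+1))).

So m_A(x) = (x - 4)^3.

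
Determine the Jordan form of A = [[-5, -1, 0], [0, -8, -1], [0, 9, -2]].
The characteristic polynomial is det(xI - A) = (x + 5)^3, so the eigenvalues are -5 (algebraic multiplicity 3).

For λ = -5: rank(A + 5I) = 2, rank((A + 5I)^2) = 1, rank((A + 5I)^3) = 0. The eigenspace has dimension 3 - 2 = 1, so there is 1 Jordan block; the rank sequence gives block sizes [3].

Assembling the blocks gives the Jordan form J above.

J = [[-5, 1, 0], [0, -5, 1], [0, 0, -5]]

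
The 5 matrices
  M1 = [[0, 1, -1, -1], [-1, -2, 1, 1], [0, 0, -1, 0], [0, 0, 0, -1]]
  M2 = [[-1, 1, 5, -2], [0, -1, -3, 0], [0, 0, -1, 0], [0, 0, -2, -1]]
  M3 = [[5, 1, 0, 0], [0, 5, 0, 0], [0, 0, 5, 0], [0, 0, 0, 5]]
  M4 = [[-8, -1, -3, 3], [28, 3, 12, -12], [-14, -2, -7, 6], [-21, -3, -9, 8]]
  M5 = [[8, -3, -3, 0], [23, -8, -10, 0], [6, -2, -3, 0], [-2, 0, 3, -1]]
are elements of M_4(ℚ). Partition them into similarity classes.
3 classes: {M1, M4}, {M2, M5}, {M3}

Characteristic polynomials: χ_{M1} = (x + 1)^4, χ_{M2} = (x + 1)^4, χ_{M3} = (x - 5)^4, χ_{M4} = (x + 1)^4, χ_{M5} = (x + 1)^4.

{M1, M4}: invariant factors x + 1, x + 1, (x + 1)^2.

{M2, M5}: invariant factors x + 1, (x + 1)^3.

{M3}: invariant factors x - 5, x - 5, (x - 5)^2.

Matrices are similar if and only if their invariant-factor lists agree; the partition into similarity classes is {M1, M4}, {M2, M5}, {M3}.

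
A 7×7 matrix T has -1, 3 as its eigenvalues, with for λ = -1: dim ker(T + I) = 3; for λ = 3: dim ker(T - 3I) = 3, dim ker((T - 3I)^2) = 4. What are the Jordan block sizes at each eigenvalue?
λ = -1: successive nullity increments [3] count blocks of size ≥ k; block sizes are [1, 1, 1].
λ = 3: successive nullity increments [3, 1] count blocks of size ≥ k; block sizes are [2, 1, 1].

Jordan blocks: (-1, 1), (-1, 1), (-1, 1), (3, 2), (3, 1), (3, 1)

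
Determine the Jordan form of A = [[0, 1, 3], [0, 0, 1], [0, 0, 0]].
J = [[0, 1, 0], [0, 0, 1], [0, 0, 0]]

The characteristic polynomial is det(xI - A) = x^3, so the eigenvalues are 0 (algebraic multiplicity 3).

For λ = 0: rank(A) = 2, rank(A^2) = 1, rank(A^3) = 0. The eigenspace has dimension 3 - 2 = 1, so there is 1 Jordan block; the rank sequence gives block sizes [3].

Assembling the blocks gives the Jordan form J above.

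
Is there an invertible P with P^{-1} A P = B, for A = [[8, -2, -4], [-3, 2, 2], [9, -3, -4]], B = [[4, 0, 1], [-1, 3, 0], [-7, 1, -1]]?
Yes.

Two matrices over a field are similar if and only if they have the same invariant factors.

Both A and B have characteristic polynomial (x - 2)^3 and minimal polynomial (x - 2)^3. Computing further, both have invariant factors (x - 2)^3. Hence A and B are similar.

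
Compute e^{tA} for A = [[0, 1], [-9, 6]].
e^{tA} = [[(1 - 3*t)*e^{3*t}, t*e^{3*t}], [-9*t*e^{3*t}, (3*t + 1)*e^{3*t}]]

A has Jordan form J = [[3, 1], [0, 3]] with A = PJP^{-1}, so e^{tA} = P e^{tJ} P^{-1}.

For a Jordan block J_k(λ), e^{tJ_k(λ)} = e^{λt} · (I + tN + t^2 N^2/2! + ... + t^{k-1} N^{k-1}/(k-1)!) where N is the nilpotent superdiagonal part.

Assembling the blocks and conjugating back gives the entries of e^{tA} as shown above.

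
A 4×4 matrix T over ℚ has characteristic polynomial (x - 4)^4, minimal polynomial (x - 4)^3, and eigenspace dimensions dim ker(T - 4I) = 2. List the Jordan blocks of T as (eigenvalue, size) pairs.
Jordan blocks: (4, 3), (4, 1)

λ = 4: algebraic multiplicity 4 (exponent in χ_T), largest block size 3 (exponent in m_T), 2 blocks (geometric multiplicity). These force block sizes [3, 1].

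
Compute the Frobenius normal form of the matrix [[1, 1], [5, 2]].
The invariant factors of A (the non-unit diagonal entries of the Smith normal form of xI - A over ℚ[x]) are x^2 - 3x - 3, each dividing the next. The characteristic polynomial is their product, x^2 - 3x - 3.

The rational canonical form is the block-diagonal matrix of companion matrices C(f_i):
R = [[0, 3], [1, 3]].

Note the characteristic polynomial does not split into linear factors over ℚ, so A has no Jordan form over ℚ; the rational canonical form exists over any field.

R = [[0, 3], [1, 3]]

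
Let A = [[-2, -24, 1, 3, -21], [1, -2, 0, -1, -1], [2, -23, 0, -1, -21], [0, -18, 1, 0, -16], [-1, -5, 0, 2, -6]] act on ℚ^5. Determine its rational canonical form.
R = [[0, -3, 0, 0, 0], [1, -3, 0, 0, 0], [0, 0, 0, 0, -12], [0, 0, 1, 0, -15], [0, 0, 0, 1, -7]]

The invariant factors of A (the non-unit diagonal entries of the Smith normal form of xI - A over ℚ[x]) are x^2 + 3x + 3, (x + 4)(x^2 + 3x + 3), each dividing the next. The characteristic polynomial is their product, (x + 4)(x^2 + 3x + 3)^2.

The rational canonical form is the block-diagonal matrix of companion matrices C(f_i):
R = [[0, -3, 0, 0, 0], [1, -3, 0, 0, 0], [0, 0, 0, 0, -12], [0, 0, 1, 0, -15], [0, 0, 0, 1, -7]].

Note the characteristic polynomial does not split into linear factors over ℚ, so A has no Jordan form over ℚ; the rational canonical form exists over any field.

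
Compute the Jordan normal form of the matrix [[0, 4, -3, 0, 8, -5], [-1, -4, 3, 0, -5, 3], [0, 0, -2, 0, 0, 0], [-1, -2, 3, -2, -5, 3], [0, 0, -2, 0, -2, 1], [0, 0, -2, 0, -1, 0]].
J = [[-2, 1, 0, 0, 0, 0], [0, -2, 1, 0, 0, 0], [0, 0, -2, 0, 0, 0], [0, 0, 0, -2, 0, 0], [0, 0, 0, 0, -1, 1], [0, 0, 0, 0, 0, -1]]

The characteristic polynomial is det(xI - A) = (x + 1)^2(x + 2)^4, so the eigenvalues are -2 (algebraic multiplicity 4), -1 (algebraic multiplicity 2).

For λ = -2: rank(A + 2I) = 4, rank((A + 2I)^2) = 3, rank((A + 2I)^3) = 2. The eigenspace has dimension 6 - 4 = 2, so there are 2 Jordan blocks; the rank sequence gives block sizes [3, 1].

For λ = -1: rank(A + I) = 5, rank((A + I)^2) = 4. The eigenspace has dimension 6 - 5 = 1, so there is 1 Jordan block; the rank sequence gives block sizes [2].

Assembling the blocks gives the Jordan form J above.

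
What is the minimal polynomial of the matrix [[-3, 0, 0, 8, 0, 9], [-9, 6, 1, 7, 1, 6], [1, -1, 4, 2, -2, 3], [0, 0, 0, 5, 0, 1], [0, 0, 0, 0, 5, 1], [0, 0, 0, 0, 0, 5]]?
m_A(x) = (x - 5)^3(x + 3)

The characteristic polynomial factors as (x - 5)^5(x + 3). The minimal polynomial is ∏(x - λ)^{k_λ} where k_λ is the size of the largest Jordan block at λ.

For λ = -3: rank(A + 3I) = 5, and the largest Jordan block has size 1 (the smallest k with rank((A + 3I)^k) = rank((A + 3I)^(k+1))).
For λ = 5: rank(A - 5I) = 4, and the largest Jordan block has size 3 (the smallest k with rank((A - 5I)^k) = rank((A - 5I)^(k+1))).

So m_A(x) = (x - 5)^3(x + 3).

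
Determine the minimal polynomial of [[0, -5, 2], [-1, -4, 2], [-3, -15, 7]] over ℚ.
m_A(x) = (x - 1)^2

The characteristic polynomial factors as (x - 1)^3. The minimal polynomial is ∏(x - λ)^{k_λ} where k_λ is the size of the largest Jordan block at λ.

For λ = 1: rank(A - I) = 1, and the largest Jordan block has size 2 (the smallest k with rank((A - I)^k) = rank((A - I)^(k+1))).

So m_A(x) = (x - 1)^2.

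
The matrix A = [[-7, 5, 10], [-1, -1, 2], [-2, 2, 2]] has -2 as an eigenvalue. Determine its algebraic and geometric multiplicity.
The characteristic polynomial is (x + 2)^3, so the factor x + 2 appears with exponent 3: the algebraic multiplicity is 3.

rank(A + 2I) = 1, so the eigenspace has dimension 3 - 1 = 2: the geometric multiplicity is 2.

Since 2 < 3, A is not diagonalizable.

algebraic multiplicity 3, geometric multiplicity 2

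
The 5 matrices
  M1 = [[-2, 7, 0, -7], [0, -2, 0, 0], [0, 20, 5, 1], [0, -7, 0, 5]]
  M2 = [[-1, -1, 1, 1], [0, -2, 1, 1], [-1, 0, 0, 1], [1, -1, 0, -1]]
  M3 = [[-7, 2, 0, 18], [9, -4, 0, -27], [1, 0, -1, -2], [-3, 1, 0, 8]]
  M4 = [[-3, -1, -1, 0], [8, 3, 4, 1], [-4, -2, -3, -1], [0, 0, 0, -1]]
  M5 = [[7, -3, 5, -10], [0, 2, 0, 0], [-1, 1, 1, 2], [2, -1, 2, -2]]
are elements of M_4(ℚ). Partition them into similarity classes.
Characteristic polynomials: χ_{M1} = (x - 5)^2(x + 2)^2, χ_{M2} = (x + 1)^4, χ_{M3} = (x + 1)^4, χ_{M4} = (x + 1)^4, χ_{M5} = (x - 2)^4.

{M1}: invariant factors x + 2, (x - 5)^2(x + 2).

{M2, M3, M4}: invariant factors (x + 1)^2, (x + 1)^2.

{M5}: invariant factors (x - 2)^2, (x - 2)^2.

Matrices are similar if and only if their invariant-factor lists agree; the partition into similarity classes is {M1}, {M2, M3, M4}, {M5}.

3 classes: {M1}, {M2, M3, M4}, {M5}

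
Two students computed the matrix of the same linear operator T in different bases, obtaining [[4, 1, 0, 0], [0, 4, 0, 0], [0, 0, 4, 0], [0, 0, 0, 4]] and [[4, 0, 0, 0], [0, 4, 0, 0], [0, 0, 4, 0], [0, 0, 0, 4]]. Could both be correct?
No.

Both have characteristic polynomial (x - 4)^4, but the minimal polynomial of A is (x - 4)^2 while the minimal polynomial of B is x - 4. The minimal polynomial is a similarity invariant, so A and B are not similar.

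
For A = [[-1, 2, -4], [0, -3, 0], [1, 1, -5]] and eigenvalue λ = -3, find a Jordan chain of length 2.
We seek v_1 ∈ ker((A + 3I)^2) \ ker(A + 3I), then set v_{i+1} = (A + 3I) v_i.

One such chain is v_1 = [[-2, 1, -1]]^T, v_2 = [[2, 0, 1]]^T. Check: (A + 3I) v_2 = [[0, 0, 0]]^T = 0.

v_1 = [[-2, 1, -1]]^T, v_2 = [[2, 0, 1]]^T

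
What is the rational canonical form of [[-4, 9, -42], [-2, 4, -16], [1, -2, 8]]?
R = [[0, 0, 0], [1, 0, -12], [0, 1, 8]]

The invariant factors of A (the non-unit diagonal entries of the Smith normal form of xI - A over ℚ[x]) are x(x - 6)(x - 2), each dividing the next. The characteristic polynomial is their product, x(x - 6)(x - 2).

The rational canonical form is the block-diagonal matrix of companion matrices C(f_i):
R = [[0, 0, 0], [1, 0, -12], [0, 1, 8]].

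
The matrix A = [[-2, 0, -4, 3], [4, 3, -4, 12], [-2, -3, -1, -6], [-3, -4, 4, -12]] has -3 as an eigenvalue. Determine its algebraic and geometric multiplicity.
The characteristic polynomial is (x + 3)^4, so the factor x + 3 appears with exponent 4: the algebraic multiplicity is 4.

rank(A + 3I) = 2, so the eigenspace has dimension 4 - 2 = 2: the geometric multiplicity is 2.

Since 2 < 4, A is not diagonalizable.

algebraic multiplicity 4, geometric multiplicity 2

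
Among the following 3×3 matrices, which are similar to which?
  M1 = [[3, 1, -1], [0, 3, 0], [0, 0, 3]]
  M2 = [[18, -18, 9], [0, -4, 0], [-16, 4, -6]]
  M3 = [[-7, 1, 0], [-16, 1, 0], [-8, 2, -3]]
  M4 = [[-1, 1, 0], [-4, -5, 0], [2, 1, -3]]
3 classes: {M1}, {M2}, {M3, M4}

Characteristic polynomials: χ_{M1} = (x - 3)^3, χ_{M2} = (x - 6)^2(x + 4), χ_{M3} = (x + 3)^3, χ_{M4} = (x + 3)^3.

{M1}: invariant factors x - 3, (x - 3)^2.

{M2}: invariant factors (x - 6)^2(x + 4).

{M3, M4}: invariant factors x + 3, (x + 3)^2.

Matrices are similar if and only if their invariant-factor lists agree; the partition into similarity classes is {M1}, {M2}, {M3, M4}.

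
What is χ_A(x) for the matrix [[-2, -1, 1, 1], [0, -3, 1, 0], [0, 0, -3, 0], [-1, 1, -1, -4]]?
xI - A = [[x + 2, 1, -1, -1], [0, x + 3, -1, 0], [0, 0, x + 3, 0], [1, -1, 1, x + 4]].

Expanding det(xI - A) along the first row:
det(xI - A) = + (x + 2)·det([[x + 3, -1, 0], [0, x + 3, 0], [-1, 1, x + 4]]) - (1)·det([[0, -1, 0], [0, x + 3, 0], [1, 1, x + 4]]) + (-1)·det([[0, x + 3, 0], [0, 0, 0], [1, -1, x + 4]]) - (-1)·det([[0, x + 3, -1], [0, 0, x + 3], [1, -1, 1]]).

Evaluating gives χ_A(x) = x^4 + 12x^3 + 54x^2 + 108x + 81 = (x + 3)^4.

χ_A(x) = (x + 3)^4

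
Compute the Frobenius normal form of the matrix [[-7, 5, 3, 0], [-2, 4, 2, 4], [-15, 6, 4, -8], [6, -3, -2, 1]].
R = [[0, 0, 0, 6], [1, 0, 0, -3], [0, 1, 0, 0], [0, 0, 1, 2]]

The invariant factors of A (the non-unit diagonal entries of the Smith normal form of xI - A over ℚ[x]) are (x - 2)(x^3 + 3), each dividing the next. The characteristic polynomial is their product, (x - 2)(x^3 + 3).

The rational canonical form is the block-diagonal matrix of companion matrices C(f_i):
R = [[0, 0, 0, 6], [1, 0, 0, -3], [0, 1, 0, 0], [0, 0, 1, 2]].

Note the characteristic polynomial does not split into linear factors over ℚ, so A has no Jordan form over ℚ; the rational canonical form exists over any field.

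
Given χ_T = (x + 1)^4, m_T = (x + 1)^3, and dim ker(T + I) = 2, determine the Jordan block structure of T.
λ = -1: algebraic multiplicity 4 (exponent in χ_T), largest block size 3 (exponent in m_T), 2 blocks (geometric multiplicity). These force block sizes [3, 1].

Jordan blocks: (-1, 3), (-1, 1)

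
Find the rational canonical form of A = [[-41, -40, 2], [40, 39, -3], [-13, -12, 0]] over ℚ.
The invariant factors of A (the non-unit diagonal entries of the Smith normal form of xI - A over ℚ[x]) are (x + 5)(x^2 - 3x + 6), each dividing the next. The characteristic polynomial is their product, (x + 5)(x^2 - 3x + 6).

The rational canonical form is the block-diagonal matrix of companion matrices C(f_i):
R = [[0, 0, -30], [1, 0, 9], [0, 1, -2]].

Note the characteristic polynomial does not split into linear factors over ℚ, so A has no Jordan form over ℚ; the rational canonical form exists over any field.

R = [[0, 0, -30], [1, 0, 9], [0, 1, -2]]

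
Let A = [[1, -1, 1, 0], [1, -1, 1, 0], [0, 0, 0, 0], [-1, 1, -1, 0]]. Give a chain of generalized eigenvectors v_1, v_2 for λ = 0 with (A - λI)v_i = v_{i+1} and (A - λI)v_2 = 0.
We seek v_1 ∈ ker(A^2) \ ker(A), then set v_{i+1} = A v_i.

One such chain is v_1 = [[0, 1, 2, 1]]^T, v_2 = [[1, 1, 0, -1]]^T. Check: A v_2 = [[0, 0, 0, 0]]^T = 0.

v_1 = [[0, 1, 2, 1]]^T, v_2 = [[1, 1, 0, -1]]^T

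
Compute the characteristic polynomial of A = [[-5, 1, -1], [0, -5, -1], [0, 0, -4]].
xI - A = [[x + 5, -1, 1], [0, x + 5, 1], [0, 0, x + 4]].

Expanding det(xI - A) along the first row:
det(xI - A) = + (x + 5)·det([[x + 5, 1], [0, x + 4]]) - (-1)·det([[0, 1], [0, x + 4]]) + (1)·det([[0, x + 5], [0, 0]]).

Evaluating gives χ_A(x) = x^3 + 14x^2 + 65x + 100 = (x + 4)(x + 5)^2.

χ_A(x) = (x + 4)(x + 5)^2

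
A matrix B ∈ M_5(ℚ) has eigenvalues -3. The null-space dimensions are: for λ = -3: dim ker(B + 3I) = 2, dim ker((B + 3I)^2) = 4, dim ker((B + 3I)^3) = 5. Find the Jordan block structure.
Jordan blocks: (-3, 3), (-3, 2)

λ = -3: successive nullity increments [2, 2, 1] count blocks of size ≥ k; block sizes are [3, 2].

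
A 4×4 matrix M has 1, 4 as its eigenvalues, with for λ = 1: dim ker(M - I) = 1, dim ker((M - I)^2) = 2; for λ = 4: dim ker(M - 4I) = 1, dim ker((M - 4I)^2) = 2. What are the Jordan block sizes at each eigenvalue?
Jordan blocks: (1, 2), (4, 2)

λ = 1: successive nullity increments [1, 1] count blocks of size ≥ k; block sizes are [2].
λ = 4: successive nullity increments [1, 1] count blocks of size ≥ k; block sizes are [2].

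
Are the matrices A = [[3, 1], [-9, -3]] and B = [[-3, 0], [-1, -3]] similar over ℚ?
trace(A) = 0 but trace(B) = -6. The trace is a similarity invariant, so A and B are not similar.

No.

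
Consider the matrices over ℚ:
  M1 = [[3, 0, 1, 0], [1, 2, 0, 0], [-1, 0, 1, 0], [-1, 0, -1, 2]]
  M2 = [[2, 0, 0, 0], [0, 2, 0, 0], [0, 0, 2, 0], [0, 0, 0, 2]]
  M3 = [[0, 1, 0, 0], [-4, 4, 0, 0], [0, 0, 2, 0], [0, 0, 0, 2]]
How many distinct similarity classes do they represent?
Characteristic polynomials: χ_{M1} = (x - 2)^4, χ_{M2} = (x - 2)^4, χ_{M3} = (x - 2)^4.

{M1}: invariant factors x - 2, (x - 2)^3.

{M2}: invariant factors x - 2, x - 2, x - 2, x - 2.

{M3}: invariant factors x - 2, x - 2, (x - 2)^2.

Matrices are similar if and only if their invariant-factor lists agree; the partition into similarity classes is {M1}, {M2}, {M3}.

3 classes: {M1}, {M2}, {M3}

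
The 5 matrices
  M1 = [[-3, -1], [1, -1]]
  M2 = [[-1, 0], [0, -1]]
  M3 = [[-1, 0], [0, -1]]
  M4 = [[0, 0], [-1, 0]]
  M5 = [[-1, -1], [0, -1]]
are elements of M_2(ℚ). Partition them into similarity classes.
4 classes: {M1}, {M2, M3}, {M4}, {M5}

Characteristic polynomials: χ_{M1} = (x + 2)^2, χ_{M2} = (x + 1)^2, χ_{M3} = (x + 1)^2, χ_{M4} = x^2, χ_{M5} = (x + 1)^2.

{M1}: invariant factors (x + 2)^2.

{M2, M3}: invariant factors x + 1, x + 1.

{M4}: invariant factors x^2.

{M5}: invariant factors (x + 1)^2.

Matrices are similar if and only if their invariant-factor lists agree; the partition into similarity classes is {M1}, {M2, M3}, {M4}, {M5}.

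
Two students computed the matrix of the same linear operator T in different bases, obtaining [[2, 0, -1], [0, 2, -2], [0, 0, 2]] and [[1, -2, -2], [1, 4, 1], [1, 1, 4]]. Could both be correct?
trace(A) = 6 but trace(B) = 9. The trace is a similarity invariant, so A and B are not similar.

No.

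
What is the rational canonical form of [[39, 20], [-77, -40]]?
R = [[0, 20], [1, -1]]

The invariant factors of A (the non-unit diagonal entries of the Smith normal form of xI - A over ℚ[x]) are (x - 4)(x + 5), each dividing the next. The characteristic polynomial is their product, (x - 4)(x + 5).

The rational canonical form is the block-diagonal matrix of companion matrices C(f_i):
R = [[0, 20], [1, -1]].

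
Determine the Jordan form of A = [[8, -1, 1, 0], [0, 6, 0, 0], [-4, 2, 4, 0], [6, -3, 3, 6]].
J = [[6, 1, 0, 0], [0, 6, 0, 0], [0, 0, 6, 0], [0, 0, 0, 6]]

The characteristic polynomial is det(xI - A) = (x - 6)^4, so the eigenvalues are 6 (algebraic multiplicity 4).

For λ = 6: rank(A - 6I) = 1, rank((A - 6I)^2) = 0. The eigenspace has dimension 4 - 1 = 3, so there are 3 Jordan blocks; the rank sequence gives block sizes [2, 1, 1].

Assembling the blocks gives the Jordan form J above.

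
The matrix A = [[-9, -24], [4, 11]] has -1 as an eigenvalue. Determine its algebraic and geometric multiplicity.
The characteristic polynomial is (x - 3)(x + 1), so the factor x + 1 appears with exponent 1: the algebraic multiplicity is 1.

rank(A + I) = 1, so the eigenspace has dimension 2 - 1 = 1: the geometric multiplicity is 1.

algebraic multiplicity 1, geometric multiplicity 1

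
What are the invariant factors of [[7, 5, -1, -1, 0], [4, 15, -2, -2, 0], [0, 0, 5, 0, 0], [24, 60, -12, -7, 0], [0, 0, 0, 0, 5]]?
x - 5, x - 5, x - 5, (x - 5)^2

The Jordan structure of A has elementary divisors (x - 5)^2, (x - 5), (x - 5), (x - 5). Arranging the block sizes at each eigenvalue in decreasing order and taking row products gives the invariant factors.

Invariant factors (smallest first, each dividing the next): x - 5, x - 5, x - 5, (x - 5)^2.

Check: the last factor (x - 5)^2 is the minimal polynomial, and the product (x - 5)^5 is the characteristic polynomial.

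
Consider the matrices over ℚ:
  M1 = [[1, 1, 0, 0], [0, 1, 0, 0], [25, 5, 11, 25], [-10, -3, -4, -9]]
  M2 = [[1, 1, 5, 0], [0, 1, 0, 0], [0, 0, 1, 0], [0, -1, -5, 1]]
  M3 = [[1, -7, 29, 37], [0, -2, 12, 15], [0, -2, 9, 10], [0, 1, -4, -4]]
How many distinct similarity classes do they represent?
2 classes: {M1, M3}, {M2}

Characteristic polynomials: χ_{M1} = (x - 1)^4, χ_{M2} = (x - 1)^4, χ_{M3} = (x - 1)^4.

{M1, M3}: invariant factors (x - 1)^2, (x - 1)^2.

{M2}: invariant factors x - 1, x - 1, (x - 1)^2.

Matrices are similar if and only if their invariant-factor lists agree; the partition into similarity classes is {M1, M3}, {M2}.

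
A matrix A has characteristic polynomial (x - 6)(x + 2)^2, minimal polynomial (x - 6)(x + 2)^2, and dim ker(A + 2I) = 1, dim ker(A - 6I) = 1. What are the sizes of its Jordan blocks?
λ = -2: algebraic multiplicity 2 (exponent in χ_A), largest block size 2 (exponent in m_A), 1 block (geometric multiplicity). This forces block sizes [2].
λ = 6: algebraic multiplicity 1 (exponent in χ_A), largest block size 1 (exponent in m_A), 1 block (geometric multiplicity). This forces block sizes [1].

Jordan blocks: (-2, 2), (6, 1)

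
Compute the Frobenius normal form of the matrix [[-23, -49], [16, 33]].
R = [[0, -25], [1, 10]]

The invariant factors of A (the non-unit diagonal entries of the Smith normal form of xI - A over ℚ[x]) are (x - 5)^2, each dividing the next. The characteristic polynomial is their product, (x - 5)^2.

The rational canonical form is the block-diagonal matrix of companion matrices C(f_i):
R = [[0, -25], [1, 10]].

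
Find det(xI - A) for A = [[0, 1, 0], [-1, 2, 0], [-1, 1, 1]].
χ_A(x) = (x - 1)^3

xI - A = [[x, -1, 0], [1, x - 2, 0], [1, -1, x - 1]].

Expanding det(xI - A) along the first row:
det(xI - A) = + (x)·det([[x - 2, 0], [-1, x - 1]]) - (-1)·det([[1, 0], [1, x - 1]]) + (0)·det([[1, x - 2], [1, -1]]).

Evaluating gives χ_A(x) = x^3 - 3x^2 + 3x - 1 = (x - 1)^3.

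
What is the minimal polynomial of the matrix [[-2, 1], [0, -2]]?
m_A(x) = (x + 2)^2

The characteristic polynomial factors as (x + 2)^2. The minimal polynomial is ∏(x - λ)^{k_λ} where k_λ is the size of the largest Jordan block at λ.

For λ = -2: rank(A + 2I) = 1, and the largest Jordan block has size 2 (the smallest k with rank((A + 2I)^k) = rank((A + 2I)^(k+1))).

So m_A(x) = (x + 2)^2.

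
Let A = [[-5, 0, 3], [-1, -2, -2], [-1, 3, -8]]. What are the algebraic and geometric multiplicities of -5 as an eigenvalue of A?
algebraic multiplicity 3, geometric multiplicity 1

The characteristic polynomial is (x + 5)^3, so the factor x + 5 appears with exponent 3: the algebraic multiplicity is 3.

rank(A + 5I) = 2, so the eigenspace has dimension 3 - 2 = 1: the geometric multiplicity is 1.

Since 1 < 3, A is not diagonalizable.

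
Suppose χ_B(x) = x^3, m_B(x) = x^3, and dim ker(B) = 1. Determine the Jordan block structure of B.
Jordan blocks: (0, 3)

λ = 0: algebraic multiplicity 3 (exponent in χ_B), largest block size 3 (exponent in m_B), 1 block (geometric multiplicity). This forces block sizes [3].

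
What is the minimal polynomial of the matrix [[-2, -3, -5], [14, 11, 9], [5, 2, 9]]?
m_A(x) = (x - 6)^3

The characteristic polynomial factors as (x - 6)^3. The minimal polynomial is ∏(x - λ)^{k_λ} where k_λ is the size of the largest Jordan block at λ.

For λ = 6: rank(A - 6I) = 2, and the largest Jordan block has size 3 (the smallest k with rank((A - 6I)^k) = rank((A - 6I)^(k+1))).

So m_A(x) = (x - 6)^3.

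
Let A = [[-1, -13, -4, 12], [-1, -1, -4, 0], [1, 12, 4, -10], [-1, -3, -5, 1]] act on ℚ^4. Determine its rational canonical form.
The invariant factors of A (the non-unit diagonal entries of the Smith normal form of xI - A over ℚ[x]) are (x - 3)(x^3 - 4x + 4), each dividing the next. The characteristic polynomial is their product, (x - 3)(x^3 - 4x + 4).

The rational canonical form is the block-diagonal matrix of companion matrices C(f_i):
R = [[0, 0, 0, 12], [1, 0, 0, -16], [0, 1, 0, 4], [0, 0, 1, 3]].

Note the characteristic polynomial does not split into linear factors over ℚ, so A has no Jordan form over ℚ; the rational canonical form exists over any field.

R = [[0, 0, 0, 12], [1, 0, 0, -16], [0, 1, 0, 4], [0, 0, 1, 3]]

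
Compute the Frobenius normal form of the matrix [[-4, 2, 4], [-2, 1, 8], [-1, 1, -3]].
R = [[0, 0, 12], [1, 0, -5], [0, 1, -6]]

The invariant factors of A (the non-unit diagonal entries of the Smith normal form of xI - A over ℚ[x]) are (x - 1)(x + 3)(x + 4), each dividing the next. The characteristic polynomial is their product, (x - 1)(x + 3)(x + 4).

The rational canonical form is the block-diagonal matrix of companion matrices C(f_i):
R = [[0, 0, 12], [1, 0, -5], [0, 1, -6]].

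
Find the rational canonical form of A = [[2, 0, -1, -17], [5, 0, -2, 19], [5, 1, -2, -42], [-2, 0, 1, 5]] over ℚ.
R = [[0, 0, 0, -12], [1, 0, 0, 16], [0, 1, 0, -11], [0, 0, 1, 5]]

The invariant factors of A (the non-unit diagonal entries of the Smith normal form of xI - A over ℚ[x]) are (x - 2)^2(x^2 - x + 3), each dividing the next. The characteristic polynomial is their product, (x - 2)^2(x^2 - x + 3).

The rational canonical form is the block-diagonal matrix of companion matrices C(f_i):
R = [[0, 0, 0, -12], [1, 0, 0, 16], [0, 1, 0, -11], [0, 0, 1, 5]].

Note the characteristic polynomial does not split into linear factors over ℚ, so A has no Jordan form over ℚ; the rational canonical form exists over any field.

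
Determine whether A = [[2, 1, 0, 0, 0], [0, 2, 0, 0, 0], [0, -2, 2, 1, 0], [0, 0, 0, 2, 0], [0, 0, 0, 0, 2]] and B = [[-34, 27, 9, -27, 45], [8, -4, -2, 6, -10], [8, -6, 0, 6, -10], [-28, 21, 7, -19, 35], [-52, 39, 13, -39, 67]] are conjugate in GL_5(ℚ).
Both have characteristic polynomial (x - 2)^5 and minimal polynomial (x - 2)^2. But rank(A - 2I) = 2 for A while rank(B - 2I) = 1 for B, so the number of Jordan blocks at λ = 2 differs. A and B are not similar.

No.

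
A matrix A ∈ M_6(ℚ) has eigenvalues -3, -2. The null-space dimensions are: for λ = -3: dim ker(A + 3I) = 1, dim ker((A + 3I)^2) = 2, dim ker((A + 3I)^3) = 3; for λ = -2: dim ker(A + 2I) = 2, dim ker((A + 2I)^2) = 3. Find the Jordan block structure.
Jordan blocks: (-3, 3), (-2, 2), (-2, 1)

λ = -3: successive nullity increments [1, 1, 1] count blocks of size ≥ k; block sizes are [3].
λ = -2: successive nullity increments [2, 1] count blocks of size ≥ k; block sizes are [2, 1].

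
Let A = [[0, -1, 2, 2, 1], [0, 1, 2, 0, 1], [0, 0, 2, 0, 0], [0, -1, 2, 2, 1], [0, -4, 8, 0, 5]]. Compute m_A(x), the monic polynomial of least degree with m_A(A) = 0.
The characteristic polynomial factors as x(x - 3)^2(x - 2)^2. The minimal polynomial is ∏(x - λ)^{k_λ} where k_λ is the size of the largest Jordan block at λ.

For λ = 0: rank(A) = 4, and the largest Jordan block has size 1 (the smallest k with rank(A^k) = rank(A^(k+1))).
For λ = 2: rank(A - 2I) = 3, and the largest Jordan block has size 1 (the smallest k with rank((A - 2I)^k) = rank((A - 2I)^(k+1))).
For λ = 3: rank(A - 3I) = 4, and the largest Jordan block has size 2 (the smallest k with rank((A - 3I)^k) = rank((A - 3I)^(k+1))).

So m_A(x) = x(x - 3)^2(x - 2).

m_A(x) = x(x - 3)^2(x - 2)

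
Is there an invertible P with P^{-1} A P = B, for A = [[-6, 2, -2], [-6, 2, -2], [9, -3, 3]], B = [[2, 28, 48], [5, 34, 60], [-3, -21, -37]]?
No.

Both have characteristic polynomial x^2(x + 1), but the minimal polynomial of A is x(x + 1) while the minimal polynomial of B is x^2(x + 1). The minimal polynomial is a similarity invariant, so A and B are not similar.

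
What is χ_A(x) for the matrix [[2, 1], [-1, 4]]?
χ_A(x) = (x - 3)^2

xI - A = [[x - 2, -1], [1, x - 4]].

Expanding det(xI - A) along the first row:
det(xI - A) = + (x - 2)·det([[x - 4]]) - (-1)·det([[1]]).

Evaluating gives χ_A(x) = x^2 - 6x + 9 = (x - 3)^2.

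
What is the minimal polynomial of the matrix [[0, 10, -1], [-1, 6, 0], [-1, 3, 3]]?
The characteristic polynomial factors as (x - 3)^3. The minimal polynomial is ∏(x - λ)^{k_λ} where k_λ is the size of the largest Jordan block at λ.

For λ = 3: rank(A - 3I) = 2, and the largest Jordan block has size 3 (the smallest k with rank((A - 3I)^k) = rank((A - 3I)^(k+1))).

So m_A(x) = (x - 3)^3.

m_A(x) = (x - 3)^3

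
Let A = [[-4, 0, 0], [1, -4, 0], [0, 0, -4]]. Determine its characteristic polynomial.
χ_A(x) = (x + 4)^3

xI - A = [[x + 4, 0, 0], [-1, x + 4, 0], [0, 0, x + 4]].

Expanding det(xI - A) along the first row:
det(xI - A) = + (x + 4)·det([[x + 4, 0], [0, x + 4]]) - (0)·det([[-1, 0], [0, x + 4]]) + (0)·det([[-1, x + 4], [0, 0]]).

Evaluating gives χ_A(x) = x^3 + 12x^2 + 48x + 64 = (x + 4)^3.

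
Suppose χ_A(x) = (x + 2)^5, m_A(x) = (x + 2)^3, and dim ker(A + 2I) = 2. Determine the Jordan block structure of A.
Jordan blocks: (-2, 3), (-2, 2)

λ = -2: algebraic multiplicity 5 (exponent in χ_A), largest block size 3 (exponent in m_A), 2 blocks (geometric multiplicity). These force block sizes [3, 2].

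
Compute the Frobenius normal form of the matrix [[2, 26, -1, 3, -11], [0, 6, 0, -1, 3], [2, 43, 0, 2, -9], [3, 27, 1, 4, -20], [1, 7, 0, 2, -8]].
The invariant factors of A (the non-unit diagonal entries of the Smith normal form of xI - A over ℚ[x]) are x(x^2 - 2x - 4)^2, each dividing the next. The characteristic polynomial is their product, x(x^2 - 2x - 4)^2.

The rational canonical form is the block-diagonal matrix of companion matrices C(f_i):
R = [[0, 0, 0, 0, 0], [1, 0, 0, 0, -16], [0, 1, 0, 0, -16], [0, 0, 1, 0, 4], [0, 0, 0, 1, 4]].

Note the characteristic polynomial does not split into linear factors over ℚ, so A has no Jordan form over ℚ; the rational canonical form exists over any field.

R = [[0, 0, 0, 0, 0], [1, 0, 0, 0, -16], [0, 1, 0, 0, -16], [0, 0, 1, 0, 4], [0, 0, 0, 1, 4]]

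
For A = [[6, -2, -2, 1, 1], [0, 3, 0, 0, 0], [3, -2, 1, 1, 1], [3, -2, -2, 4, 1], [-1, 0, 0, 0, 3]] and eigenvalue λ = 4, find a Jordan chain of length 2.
v_1 = [[0, 0, 0, 0, 1]]^T, v_2 = [[1, 0, 1, 1, -1]]^T

We seek v_1 ∈ ker((A - 4I)^2) \ ker(A - 4I), then set v_{i+1} = (A - 4I) v_i.

One such chain is v_1 = [[0, 0, 0, 0, 1]]^T, v_2 = [[1, 0, 1, 1, -1]]^T. Check: (A - 4I) v_2 = [[0, 0, 0, 0, 0]]^T = 0.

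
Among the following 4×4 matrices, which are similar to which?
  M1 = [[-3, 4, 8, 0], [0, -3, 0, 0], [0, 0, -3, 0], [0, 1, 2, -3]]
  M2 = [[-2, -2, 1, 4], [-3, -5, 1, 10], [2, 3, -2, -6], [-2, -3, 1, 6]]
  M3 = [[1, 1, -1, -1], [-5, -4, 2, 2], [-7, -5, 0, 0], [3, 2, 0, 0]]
Characteristic polynomials: χ_{M1} = (x + 3)^4, χ_{M2} = x(x + 1)^3, χ_{M3} = x(x + 1)^3.

{M1}: invariant factors x + 3, x + 3, (x + 3)^2.

{M2, M3}: invariant factors x(x + 1)^3.

Matrices are similar if and only if their invariant-factor lists agree; the partition into similarity classes is {M1}, {M2, M3}.

2 classes: {M1}, {M2, M3}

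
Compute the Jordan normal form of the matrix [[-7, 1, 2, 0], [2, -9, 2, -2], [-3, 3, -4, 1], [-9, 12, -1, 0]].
The characteristic polynomial is det(xI - A) = (x + 5)^4, so the eigenvalues are -5 (algebraic multiplicity 4).

For λ = -5: rank(A + 5I) = 2, rank((A + 5I)^2) = 0. The eigenspace has dimension 4 - 2 = 2, so there are 2 Jordan blocks; the rank sequence gives block sizes [2, 2].

Assembling the blocks gives the Jordan form J above.

J = [[-5, 1, 0, 0], [0, -5, 0, 0], [0, 0, -5, 1], [0, 0, 0, -5]]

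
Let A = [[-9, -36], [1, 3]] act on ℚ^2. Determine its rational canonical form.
R = [[0, -9], [1, -6]]

The invariant factors of A (the non-unit diagonal entries of the Smith normal form of xI - A over ℚ[x]) are (x + 3)^2, each dividing the next. The characteristic polynomial is their product, (x + 3)^2.

The rational canonical form is the block-diagonal matrix of companion matrices C(f_i):
R = [[0, -9], [1, -6]].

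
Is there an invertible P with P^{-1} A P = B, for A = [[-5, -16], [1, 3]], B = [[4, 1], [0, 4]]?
trace(A) = -2 but trace(B) = 8. The trace is a similarity invariant, so A and B are not similar.

No.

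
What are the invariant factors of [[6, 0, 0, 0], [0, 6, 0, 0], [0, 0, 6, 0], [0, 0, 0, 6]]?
x - 6, x - 6, x - 6, x - 6

The Jordan structure of A has elementary divisors (x - 6), (x - 6), (x - 6), (x - 6). Arranging the block sizes at each eigenvalue in decreasing order and taking row products gives the invariant factors.

Invariant factors (smallest first, each dividing the next): x - 6, x - 6, x - 6, x - 6.

Check: the last factor x - 6 is the minimal polynomial, and the product (x - 6)^4 is the characteristic polynomial.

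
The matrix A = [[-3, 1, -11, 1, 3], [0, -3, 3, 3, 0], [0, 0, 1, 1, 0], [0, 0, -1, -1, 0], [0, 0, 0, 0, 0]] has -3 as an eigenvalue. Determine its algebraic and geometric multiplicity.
algebraic multiplicity 2, geometric multiplicity 1

The characteristic polynomial is x^3(x + 3)^2, so the factor x + 3 appears with exponent 2: the algebraic multiplicity is 2.

rank(A + 3I) = 4, so the eigenspace has dimension 5 - 4 = 1: the geometric multiplicity is 1.

Since 1 < 2, A is not diagonalizable.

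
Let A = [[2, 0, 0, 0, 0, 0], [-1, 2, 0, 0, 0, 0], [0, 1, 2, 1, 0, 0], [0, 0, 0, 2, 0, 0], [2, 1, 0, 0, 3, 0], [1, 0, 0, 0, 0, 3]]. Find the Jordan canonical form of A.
J = [[2, 1, 0, 0, 0, 0], [0, 2, 1, 0, 0, 0], [0, 0, 2, 0, 0, 0], [0, 0, 0, 2, 0, 0], [0, 0, 0, 0, 3, 0], [0, 0, 0, 0, 0, 3]]

The characteristic polynomial is det(xI - A) = (x - 3)^2(x - 2)^4, so the eigenvalues are 2 (algebraic multiplicity 4), 3 (algebraic multiplicity 2).

For λ = 2: rank(A - 2I) = 4, rank((A - 2I)^2) = 3, rank((A - 2I)^3) = 2. The eigenspace has dimension 6 - 4 = 2, so there are 2 Jordan blocks; the rank sequence gives block sizes [3, 1].

For λ = 3: rank(A - 3I) = 4. The eigenspace has dimension 6 - 4 = 2, so there are 2 Jordan blocks; the rank sequence gives block sizes [1, 1].

Assembling the blocks gives the Jordan form J above.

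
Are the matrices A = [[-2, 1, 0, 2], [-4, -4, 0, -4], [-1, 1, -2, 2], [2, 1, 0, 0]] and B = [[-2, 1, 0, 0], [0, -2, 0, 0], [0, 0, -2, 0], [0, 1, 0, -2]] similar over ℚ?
Both have characteristic polynomial (x + 2)^4, but the minimal polynomial of A is (x + 2)^3 while the minimal polynomial of B is (x + 2)^2. The minimal polynomial is a similarity invariant, so A and B are not similar.

No.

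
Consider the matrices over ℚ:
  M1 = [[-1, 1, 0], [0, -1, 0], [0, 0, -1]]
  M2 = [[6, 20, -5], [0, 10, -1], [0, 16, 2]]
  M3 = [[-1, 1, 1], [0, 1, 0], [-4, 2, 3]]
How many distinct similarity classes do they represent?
Characteristic polynomials: χ_{M1} = (x + 1)^3, χ_{M2} = (x - 6)^3, χ_{M3} = (x - 1)^3.

{M1}: invariant factors x + 1, (x + 1)^2.

{M2}: invariant factors x - 6, (x - 6)^2.

{M3}: invariant factors x - 1, (x - 1)^2.

Matrices are similar if and only if their invariant-factor lists agree; the partition into similarity classes is {M1}, {M2}, {M3}.

3 classes: {M1}, {M2}, {M3}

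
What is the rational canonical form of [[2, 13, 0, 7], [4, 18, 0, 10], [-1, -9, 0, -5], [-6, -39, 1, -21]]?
The invariant factors of A (the non-unit diagonal entries of the Smith normal form of xI - A over ℚ[x]) are (x + 1)(x^3 + x - 4), each dividing the next. The characteristic polynomial is their product, (x + 1)(x^3 + x - 4).

The rational canonical form is the block-diagonal matrix of companion matrices C(f_i):
R = [[0, 0, 0, 4], [1, 0, 0, 3], [0, 1, 0, -1], [0, 0, 1, -1]].

Note the characteristic polynomial does not split into linear factors over ℚ, so A has no Jordan form over ℚ; the rational canonical form exists over any field.

R = [[0, 0, 0, 4], [1, 0, 0, 3], [0, 1, 0, -1], [0, 0, 1, -1]]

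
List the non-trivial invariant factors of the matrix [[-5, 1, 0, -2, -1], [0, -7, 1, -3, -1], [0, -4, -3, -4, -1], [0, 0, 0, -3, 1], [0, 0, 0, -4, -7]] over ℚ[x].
The Jordan structure of A has elementary divisors (x + 5)^3, (x + 5)^2. Arranging the block sizes at each eigenvalue in decreasing order and taking row products gives the invariant factors.

Invariant factors (smallest first, each dividing the next): (x + 5)^2, (x + 5)^3.

Check: the last factor (x + 5)^3 is the minimal polynomial, and the product (x + 5)^5 is the characteristic polynomial.

(x + 5)^2, (x + 5)^3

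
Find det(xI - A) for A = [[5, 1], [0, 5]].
χ_A(x) = (x - 5)^2

xI - A = [[x - 5, -1], [0, x - 5]].

Expanding det(xI - A) along the first row:
det(xI - A) = + (x - 5)·det([[x - 5]]) - (-1)·det([[0]]).

Evaluating gives χ_A(x) = x^2 - 10x + 25 = (x - 5)^2.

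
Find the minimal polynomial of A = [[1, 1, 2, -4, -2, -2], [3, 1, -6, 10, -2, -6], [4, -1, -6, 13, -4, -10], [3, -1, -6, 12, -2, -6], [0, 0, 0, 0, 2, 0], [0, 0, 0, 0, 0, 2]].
m_A(x) = (x - 2)^2

The characteristic polynomial factors as (x - 2)^6. The minimal polynomial is ∏(x - λ)^{k_λ} where k_λ is the size of the largest Jordan block at λ.

For λ = 2: rank(A - 2I) = 2, and the largest Jordan block has size 2 (the smallest k with rank((A - 2I)^k) = rank((A - 2I)^(k+1))).

So m_A(x) = (x - 2)^2.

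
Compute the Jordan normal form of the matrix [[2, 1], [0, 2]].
J = [[2, 1], [0, 2]]

The characteristic polynomial is det(xI - A) = (x - 2)^2, so the eigenvalues are 2 (algebraic multiplicity 2).

For λ = 2: rank(A - 2I) = 1, rank((A - 2I)^2) = 0. The eigenspace has dimension 2 - 1 = 1, so there is 1 Jordan block; the rank sequence gives block sizes [2].

Assembling the blocks gives the Jordan form J above.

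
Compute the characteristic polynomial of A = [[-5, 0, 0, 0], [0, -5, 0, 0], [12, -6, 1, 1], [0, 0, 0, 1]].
xI - A = [[x + 5, 0, 0, 0], [0, x + 5, 0, 0], [-12, 6, x - 1, -1], [0, 0, 0, x - 1]].

Expanding det(xI - A) along the first row:
det(xI - A) = + (x + 5)·det([[x + 5, 0, 0], [6, x - 1, -1], [0, 0, x - 1]]) - (0)·det([[0, 0, 0], [-12, x - 1, -1], [0, 0, x - 1]]) + (0)·det([[0, x + 5, 0], [-12, 6, -1], [0, 0, x - 1]]) - (0)·det([[0, x + 5, 0], [-12, 6, x - 1], [0, 0, 0]]).

Evaluating gives χ_A(x) = x^4 + 8x^3 + 6x^2 - 40x + 25 = (x - 1)^2(x + 5)^2.

χ_A(x) = (x - 1)^2(x + 5)^2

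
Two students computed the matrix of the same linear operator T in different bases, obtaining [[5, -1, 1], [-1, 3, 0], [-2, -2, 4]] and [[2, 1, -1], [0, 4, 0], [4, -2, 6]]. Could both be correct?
Both have characteristic polynomial (x - 4)^3, but the minimal polynomial of A is (x - 4)^3 while the minimal polynomial of B is (x - 4)^2. The minimal polynomial is a similarity invariant, so A and B are not similar.

No.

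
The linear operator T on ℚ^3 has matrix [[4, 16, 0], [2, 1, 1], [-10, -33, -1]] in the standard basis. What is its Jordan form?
The characteristic polynomial is det(xI - A) = x^2(x - 4), so the eigenvalues are 0 (algebraic multiplicity 2), 4 (algebraic multiplicity 1).

For λ = 0: rank(A) = 2, rank(A^2) = 1. The eigenspace has dimension 3 - 2 = 1, so there is 1 Jordan block; the rank sequence gives block sizes [2].

For λ = 4: algebraic multiplicity 1 gives one 1×1 block.

Assembling the blocks gives the Jordan form J above.

J = [[0, 1, 0], [0, 0, 0], [0, 0, 4]]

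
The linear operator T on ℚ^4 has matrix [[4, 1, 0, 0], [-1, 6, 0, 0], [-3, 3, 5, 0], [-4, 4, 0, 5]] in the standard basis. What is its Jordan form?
J = [[5, 1, 0, 0], [0, 5, 0, 0], [0, 0, 5, 0], [0, 0, 0, 5]]

The characteristic polynomial is det(xI - A) = (x - 5)^4, so the eigenvalues are 5 (algebraic multiplicity 4).

For λ = 5: rank(A - 5I) = 1, rank((A - 5I)^2) = 0. The eigenspace has dimension 4 - 1 = 3, so there are 3 Jordan blocks; the rank sequence gives block sizes [2, 1, 1].

Assembling the blocks gives the Jordan form J above.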